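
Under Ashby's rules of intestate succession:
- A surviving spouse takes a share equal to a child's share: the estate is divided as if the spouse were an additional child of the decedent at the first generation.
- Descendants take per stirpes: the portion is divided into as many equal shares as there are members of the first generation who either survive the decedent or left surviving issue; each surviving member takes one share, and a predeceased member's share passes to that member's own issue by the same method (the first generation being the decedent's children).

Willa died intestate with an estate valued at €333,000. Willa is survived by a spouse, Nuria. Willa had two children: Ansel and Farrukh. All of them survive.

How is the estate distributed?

The spouse counts as an additional share at the children's level, so there are 3 primary shares of €111,000. Nuria takes one such share (€111,000).
The children's combined portion (€222,000) is divided into 2 shares of €111,000: Ansel and Farrukh each take €111,000.

Nuria: €111,000; Ansel: €111,000; Farrukh: €111,000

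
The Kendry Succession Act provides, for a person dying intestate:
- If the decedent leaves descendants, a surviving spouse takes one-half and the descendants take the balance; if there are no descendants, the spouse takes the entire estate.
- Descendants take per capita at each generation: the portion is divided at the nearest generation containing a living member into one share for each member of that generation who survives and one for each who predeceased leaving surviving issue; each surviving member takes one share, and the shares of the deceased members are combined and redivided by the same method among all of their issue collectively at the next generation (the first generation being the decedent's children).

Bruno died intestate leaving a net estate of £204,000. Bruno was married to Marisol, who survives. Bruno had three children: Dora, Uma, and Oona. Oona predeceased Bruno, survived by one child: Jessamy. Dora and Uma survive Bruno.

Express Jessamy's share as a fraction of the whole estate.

Marisol takes one-half of £204,000 = £102,000. The remaining £102,000 passes to the descendants.
The descendants' portion (£102,000) is divided at the children's generation into 3 shares of £34,000. Dora and Uma each take £34,000. The remaining share for the deceased Oona (£34,000) is carried to the next generation.
That pool (£34,000) passes entirely to Jessamy, the sole taker at the grandchildren's generation.

Jessamy receives 1/6 of the estate.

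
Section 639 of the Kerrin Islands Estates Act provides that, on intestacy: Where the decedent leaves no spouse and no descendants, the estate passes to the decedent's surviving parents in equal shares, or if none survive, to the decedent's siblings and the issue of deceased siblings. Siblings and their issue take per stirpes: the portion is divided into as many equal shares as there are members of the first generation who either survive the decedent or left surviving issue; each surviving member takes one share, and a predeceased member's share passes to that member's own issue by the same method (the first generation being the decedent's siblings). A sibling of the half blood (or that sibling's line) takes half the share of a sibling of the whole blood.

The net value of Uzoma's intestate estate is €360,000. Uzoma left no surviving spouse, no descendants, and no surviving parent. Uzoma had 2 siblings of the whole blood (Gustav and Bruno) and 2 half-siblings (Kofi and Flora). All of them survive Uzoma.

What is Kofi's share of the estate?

Kofi receives €60,000.

The entire €360,000 passes to the siblings and their issue.
Counting each half-blood sibling's line as half a unit, there are 3 units in €360,000, so one unit is €120,000. Whole-blood lines (Gustav and Bruno) take €120,000 each; half-blood lines (Kofi and Flora) take €60,000 each.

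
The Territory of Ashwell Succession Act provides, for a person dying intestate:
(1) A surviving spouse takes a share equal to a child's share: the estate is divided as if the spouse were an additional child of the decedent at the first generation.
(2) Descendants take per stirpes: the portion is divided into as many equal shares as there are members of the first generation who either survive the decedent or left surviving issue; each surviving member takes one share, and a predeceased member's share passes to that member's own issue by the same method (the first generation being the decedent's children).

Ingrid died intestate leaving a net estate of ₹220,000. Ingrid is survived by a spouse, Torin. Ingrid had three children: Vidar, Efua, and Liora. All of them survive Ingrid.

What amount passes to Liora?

Liora receives ₹55,000.

The spouse counts as an additional share at the children's level, so there are 4 primary shares of ₹55,000. Torin takes one such share (₹55,000).
The children's combined portion (₹165,000) is divided into 3 shares of ₹55,000: Vidar, Efua, and Liora each take ₹55,000.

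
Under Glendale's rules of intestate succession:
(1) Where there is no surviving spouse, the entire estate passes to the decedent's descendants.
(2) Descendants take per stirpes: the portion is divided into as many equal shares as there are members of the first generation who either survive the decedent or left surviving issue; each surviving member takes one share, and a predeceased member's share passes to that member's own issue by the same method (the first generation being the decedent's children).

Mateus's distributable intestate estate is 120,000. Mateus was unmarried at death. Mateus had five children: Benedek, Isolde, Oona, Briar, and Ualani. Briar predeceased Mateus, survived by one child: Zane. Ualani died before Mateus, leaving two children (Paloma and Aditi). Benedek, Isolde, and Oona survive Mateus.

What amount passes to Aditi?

The entire 120,000 passes to the descendants.
That amount (120,000) is divided into 5 shares of 24,000: Benedek, Isolde, and Oona each take 24,000; Briar's 24,000 share passes to Briar's issue; Ualani's 24,000 share passes to Ualani's issue.
Briar's share (24,000) passes entirely to Zane.
Ualani's share (24,000) is divided into 2 shares of 12,000: Paloma and Aditi each take 12,000.

Aditi receives 12,000.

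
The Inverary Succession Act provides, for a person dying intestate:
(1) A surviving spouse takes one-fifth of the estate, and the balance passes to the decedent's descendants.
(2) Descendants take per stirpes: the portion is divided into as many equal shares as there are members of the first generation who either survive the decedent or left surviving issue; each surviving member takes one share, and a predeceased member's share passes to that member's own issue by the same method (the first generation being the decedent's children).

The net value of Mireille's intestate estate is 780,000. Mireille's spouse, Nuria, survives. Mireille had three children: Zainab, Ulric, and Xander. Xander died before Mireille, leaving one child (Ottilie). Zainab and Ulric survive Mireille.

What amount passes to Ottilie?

Ottilie receives 208,000.

Nuria takes one-fifth of 780,000 = 156,000. The remaining 624,000 passes to the descendants.
The descendants' portion (624,000) is divided into 3 shares of 208,000: Zainab and Ulric each take 208,000; Xander's 208,000 share passes to Xander's issue.
Xander's share (208,000) passes entirely to Ottilie.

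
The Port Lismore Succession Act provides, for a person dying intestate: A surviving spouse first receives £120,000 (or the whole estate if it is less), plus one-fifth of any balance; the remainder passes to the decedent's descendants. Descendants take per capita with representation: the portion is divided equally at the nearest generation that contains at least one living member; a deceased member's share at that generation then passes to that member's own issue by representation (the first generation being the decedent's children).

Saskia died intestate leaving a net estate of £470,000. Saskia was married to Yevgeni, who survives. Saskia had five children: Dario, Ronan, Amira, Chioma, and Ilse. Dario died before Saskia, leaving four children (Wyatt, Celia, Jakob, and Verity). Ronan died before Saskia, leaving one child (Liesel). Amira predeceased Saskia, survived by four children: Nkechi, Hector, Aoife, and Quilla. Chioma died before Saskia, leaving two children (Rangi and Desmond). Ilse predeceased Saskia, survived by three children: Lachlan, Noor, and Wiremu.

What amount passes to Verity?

Verity receives £20,000.

Yevgeni first takes £120,000, leaving a balance of £350,000. Yevgeni then takes one-fifth of the balance (£70,000), for a total of £190,000. The remaining £280,000 passes to the descendants.
No child survives, so the initial division is made at the grandchildren's generation.
The descendants' portion (£280,000) is divided into 14 shares of £20,000: Wyatt, Celia, Jakob, Verity, Liesel, Nkechi, Hector, Aoife, Quilla, Rangi, Desmond, Lachlan, Noor, and Wiremu each take £20,000.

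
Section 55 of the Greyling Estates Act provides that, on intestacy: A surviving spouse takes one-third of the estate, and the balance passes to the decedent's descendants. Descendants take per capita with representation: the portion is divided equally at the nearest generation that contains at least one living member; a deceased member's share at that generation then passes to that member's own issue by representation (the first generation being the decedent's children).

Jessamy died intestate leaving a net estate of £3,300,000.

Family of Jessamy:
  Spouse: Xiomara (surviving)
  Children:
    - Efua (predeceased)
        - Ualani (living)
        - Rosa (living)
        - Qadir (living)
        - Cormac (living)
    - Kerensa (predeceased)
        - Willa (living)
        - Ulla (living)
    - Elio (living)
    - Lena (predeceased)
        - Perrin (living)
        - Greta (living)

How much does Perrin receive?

Perrin receives £275,000.

Xiomara takes one-third of £3,300,000 = £1,100,000. The remaining £2,200,000 passes to the descendants.
The descendants' portion (£2,200,000) is divided into 4 shares of £550,000: Elio takes £550,000; Efua's £550,000 share passes to Efua's issue; Kerensa's £550,000 share passes to Kerensa's issue; Lena's £550,000 share passes to Lena's issue.
Efua's share (£550,000) is divided into 4 shares of £137,500: Ualani, Rosa, Qadir, and Cormac each take £137,500.
Kerensa's share (£550,000) is divided into 2 shares of £275,000: Willa and Ulla each take £275,000.
Lena's share (£550,000) is divided into 2 shares of £275,000: Perrin and Greta each take £275,000.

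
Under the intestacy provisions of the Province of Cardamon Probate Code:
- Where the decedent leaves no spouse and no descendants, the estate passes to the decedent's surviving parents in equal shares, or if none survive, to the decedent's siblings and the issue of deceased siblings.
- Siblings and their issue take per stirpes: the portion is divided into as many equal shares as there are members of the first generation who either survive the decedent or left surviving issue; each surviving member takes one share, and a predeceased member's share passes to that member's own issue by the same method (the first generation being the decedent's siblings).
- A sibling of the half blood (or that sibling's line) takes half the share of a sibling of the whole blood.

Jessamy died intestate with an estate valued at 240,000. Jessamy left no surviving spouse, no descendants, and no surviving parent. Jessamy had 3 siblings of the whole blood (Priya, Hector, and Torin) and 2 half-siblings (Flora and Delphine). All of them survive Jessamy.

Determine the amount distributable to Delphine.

Delphine receives 30,000.

The entire 240,000 passes to the siblings and their issue.
Counting each half-blood sibling's line as half a unit, there are 4 units in 240,000, so one unit is 60,000. Whole-blood lines (Priya, Hector, and Torin) take 60,000 each; half-blood lines (Flora and Delphine) take 30,000 each.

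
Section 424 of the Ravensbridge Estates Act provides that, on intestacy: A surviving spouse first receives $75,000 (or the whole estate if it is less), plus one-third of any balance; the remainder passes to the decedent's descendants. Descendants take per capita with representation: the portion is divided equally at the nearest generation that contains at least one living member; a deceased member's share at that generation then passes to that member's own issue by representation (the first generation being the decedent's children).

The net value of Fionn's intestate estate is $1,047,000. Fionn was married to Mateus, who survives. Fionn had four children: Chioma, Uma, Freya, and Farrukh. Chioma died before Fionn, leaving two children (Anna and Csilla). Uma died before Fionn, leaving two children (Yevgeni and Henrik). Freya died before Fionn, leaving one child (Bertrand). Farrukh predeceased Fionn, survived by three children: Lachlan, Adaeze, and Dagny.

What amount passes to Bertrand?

Mateus first takes $75,000, leaving a balance of $972,000. Mateus then takes one-third of the balance ($324,000), for a total of $399,000. The remaining $648,000 passes to the descendants.
No child survives, so the initial division is made at the grandchildren's generation.
The descendants' portion ($648,000) is divided into 8 shares of $81,000: Anna, Csilla, Yevgeni, Henrik, Bertrand, Lachlan, Adaeze, and Dagny each take $81,000.

Bertrand receives $81,000.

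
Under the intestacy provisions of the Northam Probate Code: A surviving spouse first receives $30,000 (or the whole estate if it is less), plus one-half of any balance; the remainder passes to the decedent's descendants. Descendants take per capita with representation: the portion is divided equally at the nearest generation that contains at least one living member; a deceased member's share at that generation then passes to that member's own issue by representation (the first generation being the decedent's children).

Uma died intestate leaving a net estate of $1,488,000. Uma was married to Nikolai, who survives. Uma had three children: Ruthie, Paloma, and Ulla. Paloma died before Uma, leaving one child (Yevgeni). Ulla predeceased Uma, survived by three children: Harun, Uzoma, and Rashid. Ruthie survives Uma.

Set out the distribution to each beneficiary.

Nikolai: $759,000; Ruthie: $243,000; Yevgeni: $243,000; Harun: $81,000; Uzoma: $81,000; Rashid: $81,000

Nikolai first takes $30,000, leaving a balance of $1,458,000. Nikolai then takes one-half of the balance ($729,000), for a total of $759,000. The remaining $729,000 passes to the descendants.
The descendants' portion ($729,000) is divided into 3 shares of $243,000: Ruthie takes $243,000; Paloma's $243,000 share passes to Paloma's issue; Ulla's $243,000 share passes to Ulla's issue.
Paloma's share ($243,000) passes entirely to Yevgeni.
Ulla's share ($243,000) is divided into 3 shares of $81,000: Harun, Uzoma, and Rashid each take $81,000.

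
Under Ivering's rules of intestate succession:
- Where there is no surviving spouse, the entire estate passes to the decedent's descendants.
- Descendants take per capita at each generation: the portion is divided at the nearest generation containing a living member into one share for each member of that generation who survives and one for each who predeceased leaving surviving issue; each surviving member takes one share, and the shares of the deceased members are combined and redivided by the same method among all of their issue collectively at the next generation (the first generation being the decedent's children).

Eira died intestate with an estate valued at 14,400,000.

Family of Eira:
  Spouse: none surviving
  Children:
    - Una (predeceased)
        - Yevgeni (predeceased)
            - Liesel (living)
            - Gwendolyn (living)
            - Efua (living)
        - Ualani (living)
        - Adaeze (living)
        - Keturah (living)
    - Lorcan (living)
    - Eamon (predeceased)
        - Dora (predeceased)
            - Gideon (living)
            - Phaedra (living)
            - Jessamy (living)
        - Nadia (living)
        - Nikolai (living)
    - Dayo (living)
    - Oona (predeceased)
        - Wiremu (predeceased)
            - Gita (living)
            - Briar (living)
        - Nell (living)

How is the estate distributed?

Liesel: 360,000; Gwendolyn: 360,000; Efua: 360,000; Ualani: 960,000; Adaeze: 960,000; Keturah: 960,000; Lorcan: 2,880,000; Gideon: 360,000; Phaedra: 360,000; Jessamy: 360,000; Nadia: 960,000; Nikolai: 960,000; Dayo: 2,880,000; Gita: 360,000; Briar: 360,000; Nell: 960,000

The entire 14,400,000 passes to the descendants.
That amount (14,400,000) is divided at the children's generation into 5 shares of 2,880,000. Lorcan and Dayo each take 2,880,000. The 3 shares of the deceased (Una, Eamon, and Oona) are combined into a pool of 8,640,000.
That pool (8,640,000) is divided at the grandchildren's generation into 9 shares of 960,000. Ualani, Adaeze, Keturah, Nadia, Nikolai, and Nell each take 960,000. The 3 shares of the deceased (Yevgeni, Dora, and Wiremu) are combined into a pool of 2,880,000.
That pool (2,880,000) is divided at the great-grandchildren's generation equally among Liesel, Gwendolyn, Efua, Gideon, Phaedra, Jessamy, Gita, and Briar: 360,000 each.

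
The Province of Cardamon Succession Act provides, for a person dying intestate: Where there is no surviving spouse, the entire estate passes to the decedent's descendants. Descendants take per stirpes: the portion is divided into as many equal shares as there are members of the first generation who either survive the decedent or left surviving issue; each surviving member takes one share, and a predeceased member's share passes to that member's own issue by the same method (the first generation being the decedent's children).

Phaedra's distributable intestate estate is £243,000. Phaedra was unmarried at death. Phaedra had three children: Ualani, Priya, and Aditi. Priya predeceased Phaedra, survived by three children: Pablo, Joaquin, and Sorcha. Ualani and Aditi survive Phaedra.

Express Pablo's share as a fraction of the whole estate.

Pablo receives 1/9 of the estate.

The entire £243,000 passes to the descendants.
That amount (£243,000) is divided into 3 shares of £81,000: Ualani and Aditi each take £81,000; Priya's £81,000 share passes to Priya's issue.
Priya's share (£81,000) is divided into 3 shares of £27,000: Pablo, Joaquin, and Sorcha each take £27,000.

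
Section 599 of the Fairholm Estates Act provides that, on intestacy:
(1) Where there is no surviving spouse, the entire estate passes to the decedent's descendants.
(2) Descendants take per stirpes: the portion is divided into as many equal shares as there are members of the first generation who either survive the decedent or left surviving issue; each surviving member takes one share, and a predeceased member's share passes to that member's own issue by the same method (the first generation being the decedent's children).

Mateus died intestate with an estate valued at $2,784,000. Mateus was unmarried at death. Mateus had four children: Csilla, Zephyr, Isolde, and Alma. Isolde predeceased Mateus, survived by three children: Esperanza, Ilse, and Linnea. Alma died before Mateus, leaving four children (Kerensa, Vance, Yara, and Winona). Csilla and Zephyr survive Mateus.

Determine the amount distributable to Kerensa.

Kerensa receives $174,000.

The entire $2,784,000 passes to the descendants.
That amount ($2,784,000) is divided into 4 shares of $696,000: Csilla and Zephyr each take $696,000; Isolde's $696,000 share passes to Isolde's issue; Alma's $696,000 share passes to Alma's issue.
Isolde's share ($696,000) is divided into 3 shares of $232,000: Esperanza, Ilse, and Linnea each take $232,000.
Alma's share ($696,000) is divided into 4 shares of $174,000: Kerensa, Vance, Yara, and Winona each take $174,000.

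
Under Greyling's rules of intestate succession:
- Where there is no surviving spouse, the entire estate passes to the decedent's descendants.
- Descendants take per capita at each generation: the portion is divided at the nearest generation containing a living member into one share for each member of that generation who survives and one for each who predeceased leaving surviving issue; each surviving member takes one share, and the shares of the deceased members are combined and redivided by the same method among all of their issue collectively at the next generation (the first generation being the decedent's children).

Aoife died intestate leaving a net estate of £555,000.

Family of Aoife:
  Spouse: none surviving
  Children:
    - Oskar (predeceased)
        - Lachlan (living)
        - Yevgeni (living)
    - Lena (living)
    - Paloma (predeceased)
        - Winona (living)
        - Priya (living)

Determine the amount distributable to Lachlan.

The entire £555,000 passes to the descendants.
That amount (£555,000) is divided at the children's generation into 3 shares of £185,000. Lena takes £185,000. The 2 shares of the deceased (Oskar and Paloma) are combined into a pool of £370,000.
That pool (£370,000) is divided at the grandchildren's generation equally among Lachlan, Yevgeni, Winona, and Priya: £92,500 each.

Lachlan receives £92,500.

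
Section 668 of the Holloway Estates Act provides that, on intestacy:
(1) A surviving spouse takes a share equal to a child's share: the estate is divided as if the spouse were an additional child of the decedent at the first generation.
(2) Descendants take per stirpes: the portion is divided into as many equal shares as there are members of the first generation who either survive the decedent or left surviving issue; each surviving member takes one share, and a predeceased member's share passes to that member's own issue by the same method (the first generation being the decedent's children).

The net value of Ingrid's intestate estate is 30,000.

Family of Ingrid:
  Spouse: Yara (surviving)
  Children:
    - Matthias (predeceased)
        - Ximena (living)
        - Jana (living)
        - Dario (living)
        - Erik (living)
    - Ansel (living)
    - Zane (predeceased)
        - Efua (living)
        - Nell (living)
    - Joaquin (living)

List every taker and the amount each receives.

Yara: 6,000; Ximena: 1,500; Jana: 1,500; Dario: 1,500; Erik: 1,500; Ansel: 6,000; Efua: 3,000; Nell: 3,000; Joaquin: 6,000

The spouse counts as an additional share at the children's level, so there are 5 primary shares of 6,000. Yara takes one such share (6,000).
The children's combined portion (24,000) is divided into 4 shares of 6,000: Ansel and Joaquin each take 6,000; Matthias's 6,000 share passes to Matthias's issue; Zane's 6,000 share passes to Zane's issue.
Matthias's share (6,000) is divided into 4 shares of 1,500: Ximena, Jana, Dario, and Erik each take 1,500.
Zane's share (6,000) is divided into 2 shares of 3,000: Efua and Nell each take 3,000.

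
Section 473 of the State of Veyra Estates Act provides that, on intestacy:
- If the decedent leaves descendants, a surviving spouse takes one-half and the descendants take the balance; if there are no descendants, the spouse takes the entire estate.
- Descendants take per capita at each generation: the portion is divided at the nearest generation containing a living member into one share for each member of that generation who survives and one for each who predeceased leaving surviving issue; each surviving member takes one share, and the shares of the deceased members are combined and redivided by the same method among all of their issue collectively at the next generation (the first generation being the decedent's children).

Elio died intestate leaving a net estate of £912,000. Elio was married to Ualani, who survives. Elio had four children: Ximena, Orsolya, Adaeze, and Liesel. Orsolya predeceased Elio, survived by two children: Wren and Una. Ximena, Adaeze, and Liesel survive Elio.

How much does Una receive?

Una receives £57,000.

Ualani takes one-half of £912,000 = £456,000. The remaining £456,000 passes to the descendants.
The descendants' portion (£456,000) is divided at the children's generation into 4 shares of £114,000. Ximena, Adaeze, and Liesel each take £114,000. The remaining share for the deceased Orsolya (£114,000) is carried to the next generation.
That pool (£114,000) is divided at the grandchildren's generation equally among Wren and Una: £57,000 each.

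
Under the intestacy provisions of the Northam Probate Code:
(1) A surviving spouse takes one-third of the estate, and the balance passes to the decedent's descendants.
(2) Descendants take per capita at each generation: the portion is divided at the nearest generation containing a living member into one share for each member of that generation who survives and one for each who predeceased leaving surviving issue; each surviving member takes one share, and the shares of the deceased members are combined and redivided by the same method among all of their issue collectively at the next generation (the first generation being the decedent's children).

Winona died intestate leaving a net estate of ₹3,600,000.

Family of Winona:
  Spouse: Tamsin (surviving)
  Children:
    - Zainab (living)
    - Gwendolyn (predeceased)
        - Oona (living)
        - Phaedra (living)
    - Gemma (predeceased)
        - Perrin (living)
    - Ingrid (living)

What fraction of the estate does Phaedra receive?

Phaedra receives 1/9 of the estate.

Tamsin takes one-third of ₹3,600,000 = ₹1,200,000. The remaining ₹2,400,000 passes to the descendants.
The descendants' portion (₹2,400,000) is divided at the children's generation into 4 shares of ₹600,000. Zainab and Ingrid each take ₹600,000. The 2 shares of the deceased (Gwendolyn and Gemma) are combined into a pool of ₹1,200,000.
That pool (₹1,200,000) is divided at the grandchildren's generation equally among Oona, Phaedra, and Perrin: ₹400,000 each.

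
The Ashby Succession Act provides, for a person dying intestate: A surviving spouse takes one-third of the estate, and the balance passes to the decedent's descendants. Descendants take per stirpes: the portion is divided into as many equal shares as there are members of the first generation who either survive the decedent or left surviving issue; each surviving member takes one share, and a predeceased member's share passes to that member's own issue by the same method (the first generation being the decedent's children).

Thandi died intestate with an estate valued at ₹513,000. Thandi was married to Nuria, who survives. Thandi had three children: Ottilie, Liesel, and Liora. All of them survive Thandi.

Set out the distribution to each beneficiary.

Nuria takes one-third of ₹513,000 = ₹171,000. The remaining ₹342,000 passes to the descendants.
The descendants' portion (₹342,000) is divided into 3 shares of ₹114,000: Ottilie, Liesel, and Liora each take ₹114,000.

Nuria: ₹171,000; Ottilie: ₹114,000; Liesel: ₹114,000; Liora: ₹114,000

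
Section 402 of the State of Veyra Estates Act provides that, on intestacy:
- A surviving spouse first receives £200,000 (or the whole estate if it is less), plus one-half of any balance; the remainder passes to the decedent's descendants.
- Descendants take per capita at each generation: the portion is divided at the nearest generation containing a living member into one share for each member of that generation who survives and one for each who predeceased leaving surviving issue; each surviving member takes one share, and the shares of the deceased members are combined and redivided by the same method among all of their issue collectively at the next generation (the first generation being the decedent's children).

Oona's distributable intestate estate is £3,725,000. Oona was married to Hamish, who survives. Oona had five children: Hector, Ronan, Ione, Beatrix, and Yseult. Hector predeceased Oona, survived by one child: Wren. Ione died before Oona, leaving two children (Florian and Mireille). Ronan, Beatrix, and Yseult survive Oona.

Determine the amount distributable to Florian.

Florian receives £235,000.

Hamish first takes £200,000, leaving a balance of £3,525,000. Hamish then takes one-half of the balance (£1,762,500), for a total of £1,962,500. The remaining £1,762,500 passes to the descendants.
The descendants' portion (£1,762,500) is divided at the children's generation into 5 shares of £352,500. Ronan, Beatrix, and Yseult each take £352,500. The 2 shares of the deceased (Hector and Ione) are combined into a pool of £705,000.
That pool (£705,000) is divided at the grandchildren's generation equally among Wren, Florian, and Mireille: £235,000 each.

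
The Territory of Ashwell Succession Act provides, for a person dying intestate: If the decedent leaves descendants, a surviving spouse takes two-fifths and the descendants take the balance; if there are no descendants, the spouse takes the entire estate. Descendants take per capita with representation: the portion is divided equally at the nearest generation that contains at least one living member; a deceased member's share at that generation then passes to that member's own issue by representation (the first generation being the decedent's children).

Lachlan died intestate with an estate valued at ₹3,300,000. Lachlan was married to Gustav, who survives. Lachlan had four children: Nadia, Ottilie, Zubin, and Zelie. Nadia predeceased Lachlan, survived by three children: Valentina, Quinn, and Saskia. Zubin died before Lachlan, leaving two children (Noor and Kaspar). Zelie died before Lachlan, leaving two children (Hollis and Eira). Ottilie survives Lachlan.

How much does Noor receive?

Noor receives ₹247,500.

Gustav takes two-fifths of ₹3,300,000 = ₹1,320,000. The remaining ₹1,980,000 passes to the descendants.
The descendants' portion (₹1,980,000) is divided into 4 shares of ₹495,000: Ottilie takes ₹495,000; Nadia's ₹495,000 share passes to Nadia's issue; Zubin's ₹495,000 share passes to Zubin's issue; Zelie's ₹495,000 share passes to Zelie's issue.
Nadia's share (₹495,000) is divided into 3 shares of ₹165,000: Valentina, Quinn, and Saskia each take ₹165,000.
Zubin's share (₹495,000) is divided into 2 shares of ₹247,500: Noor and Kaspar each take ₹247,500.
Zelie's share (₹495,000) is divided into 2 shares of ₹247,500: Hollis and Eira each take ₹247,500.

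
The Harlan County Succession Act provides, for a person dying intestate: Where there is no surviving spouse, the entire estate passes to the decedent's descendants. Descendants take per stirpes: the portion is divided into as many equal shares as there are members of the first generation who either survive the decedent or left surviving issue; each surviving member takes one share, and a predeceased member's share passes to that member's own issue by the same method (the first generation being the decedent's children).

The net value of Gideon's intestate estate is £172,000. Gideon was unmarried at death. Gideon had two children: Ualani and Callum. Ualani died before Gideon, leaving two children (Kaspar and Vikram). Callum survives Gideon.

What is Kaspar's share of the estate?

Kaspar receives £43,000.

The entire £172,000 passes to the descendants.
That amount (£172,000) is divided into 2 shares of £86,000: Callum takes £86,000; Ualani's £86,000 share passes to Ualani's issue.
Ualani's share (£86,000) is divided into 2 shares of £43,000: Kaspar and Vikram each take £43,000.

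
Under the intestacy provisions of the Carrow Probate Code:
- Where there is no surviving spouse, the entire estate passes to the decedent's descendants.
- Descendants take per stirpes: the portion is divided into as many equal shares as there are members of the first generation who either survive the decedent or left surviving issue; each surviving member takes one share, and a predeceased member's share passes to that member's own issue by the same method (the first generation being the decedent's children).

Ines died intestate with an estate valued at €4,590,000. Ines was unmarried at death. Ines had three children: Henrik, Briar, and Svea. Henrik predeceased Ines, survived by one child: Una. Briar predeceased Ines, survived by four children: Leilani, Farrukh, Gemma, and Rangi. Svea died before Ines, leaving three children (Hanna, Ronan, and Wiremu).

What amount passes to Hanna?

The entire €4,590,000 passes to the descendants.
That amount (€4,590,000) is divided into 3 shares of €1,530,000: Henrik's €1,530,000 share passes to Henrik's issue; Briar's €1,530,000 share passes to Briar's issue; Svea's €1,530,000 share passes to Svea's issue.
Henrik's share (€1,530,000) passes entirely to Una.
Briar's share (€1,530,000) is divided into 4 shares of €382,500: Leilani, Farrukh, Gemma, and Rangi each take €382,500.
Svea's share (€1,530,000) is divided into 3 shares of €510,000: Hanna, Ronan, and Wiremu each take €510,000.

Hanna receives €510,000.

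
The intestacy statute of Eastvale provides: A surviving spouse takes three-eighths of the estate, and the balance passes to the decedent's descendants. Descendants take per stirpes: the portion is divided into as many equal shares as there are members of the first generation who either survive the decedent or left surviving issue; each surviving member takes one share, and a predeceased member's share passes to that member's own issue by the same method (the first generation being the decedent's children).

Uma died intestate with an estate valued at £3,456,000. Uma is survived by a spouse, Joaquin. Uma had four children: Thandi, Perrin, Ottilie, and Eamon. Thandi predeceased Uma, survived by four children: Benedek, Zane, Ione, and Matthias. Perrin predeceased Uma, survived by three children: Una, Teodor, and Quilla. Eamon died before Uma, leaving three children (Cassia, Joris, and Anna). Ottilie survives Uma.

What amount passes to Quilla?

Joaquin takes three-eighths of £3,456,000 = £1,296,000. The remaining £2,160,000 passes to the descendants.
The descendants' portion (£2,160,000) is divided into 4 shares of £540,000: Ottilie takes £540,000; Thandi's £540,000 share passes to Thandi's issue; Perrin's £540,000 share passes to Perrin's issue; Eamon's £540,000 share passes to Eamon's issue.
Thandi's share (£540,000) is divided into 4 shares of £135,000: Benedek, Zane, Ione, and Matthias each take £135,000.
Perrin's share (£540,000) is divided into 3 shares of £180,000: Una, Teodor, and Quilla each take £180,000.
Eamon's share (£540,000) is divided into 3 shares of £180,000: Cassia, Joris, and Anna each take £180,000.

Quilla receives £180,000.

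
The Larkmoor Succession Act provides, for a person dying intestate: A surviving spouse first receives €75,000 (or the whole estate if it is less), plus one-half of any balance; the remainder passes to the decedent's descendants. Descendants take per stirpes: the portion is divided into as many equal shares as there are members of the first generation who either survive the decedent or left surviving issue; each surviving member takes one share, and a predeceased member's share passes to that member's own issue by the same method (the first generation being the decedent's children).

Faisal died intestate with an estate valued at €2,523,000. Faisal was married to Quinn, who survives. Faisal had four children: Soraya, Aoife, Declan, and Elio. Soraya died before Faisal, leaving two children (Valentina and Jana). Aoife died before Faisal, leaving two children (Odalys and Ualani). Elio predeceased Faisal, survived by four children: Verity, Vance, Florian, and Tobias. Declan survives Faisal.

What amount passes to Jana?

Quinn first takes €75,000, leaving a balance of €2,448,000. Quinn then takes one-half of the balance (€1,224,000), for a total of €1,299,000. The remaining €1,224,000 passes to the descendants.
The descendants' portion (€1,224,000) is divided into 4 shares of €306,000: Declan takes €306,000; Soraya's €306,000 share passes to Soraya's issue; Aoife's €306,000 share passes to Aoife's issue; Elio's €306,000 share passes to Elio's issue.
Soraya's share (€306,000) is divided into 2 shares of €153,000: Valentina and Jana each take €153,000.
Aoife's share (€306,000) is divided into 2 shares of €153,000: Odalys and Ualani each take €153,000.
Elio's share (€306,000) is divided into 4 shares of €76,500: Verity, Vance, Florian, and Tobias each take €76,500.

Jana receives €153,000.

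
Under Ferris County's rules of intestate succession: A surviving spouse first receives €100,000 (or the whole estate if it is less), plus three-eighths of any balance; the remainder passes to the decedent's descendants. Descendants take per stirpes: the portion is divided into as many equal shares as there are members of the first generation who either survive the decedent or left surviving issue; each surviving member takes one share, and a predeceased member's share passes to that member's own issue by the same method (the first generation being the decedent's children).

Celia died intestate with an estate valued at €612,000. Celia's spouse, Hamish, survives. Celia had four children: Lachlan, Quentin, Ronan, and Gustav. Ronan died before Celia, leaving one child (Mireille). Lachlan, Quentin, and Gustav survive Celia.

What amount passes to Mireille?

Mireille receives €80,000.

Hamish first takes €100,000, leaving a balance of €512,000. Hamish then takes three-eighths of the balance (€192,000), for a total of €292,000. The remaining €320,000 passes to the descendants.
The descendants' portion (€320,000) is divided into 4 shares of €80,000: Lachlan, Quentin, and Gustav each take €80,000; Ronan's €80,000 share passes to Ronan's issue.
Ronan's share (€80,000) passes entirely to Mireille.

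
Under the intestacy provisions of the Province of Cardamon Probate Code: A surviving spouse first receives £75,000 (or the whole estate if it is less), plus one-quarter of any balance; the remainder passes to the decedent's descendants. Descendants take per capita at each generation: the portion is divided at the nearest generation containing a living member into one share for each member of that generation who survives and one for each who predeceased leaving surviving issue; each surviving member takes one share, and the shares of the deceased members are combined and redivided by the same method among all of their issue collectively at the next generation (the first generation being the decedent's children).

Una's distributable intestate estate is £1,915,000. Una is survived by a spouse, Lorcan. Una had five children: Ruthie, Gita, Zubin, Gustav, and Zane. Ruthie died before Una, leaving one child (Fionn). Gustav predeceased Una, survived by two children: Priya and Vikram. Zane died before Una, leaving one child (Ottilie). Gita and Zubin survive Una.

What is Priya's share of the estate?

Priya receives £207,000.

Lorcan first takes £75,000, leaving a balance of £1,840,000. Lorcan then takes one-quarter of the balance (£460,000), for a total of £535,000. The remaining £1,380,000 passes to the descendants.
The descendants' portion (£1,380,000) is divided at the children's generation into 5 shares of £276,000. Gita and Zubin each take £276,000. The 3 shares of the deceased (Ruthie, Gustav, and Zane) are combined into a pool of £828,000.
That pool (£828,000) is divided at the grandchildren's generation equally among Fionn, Priya, Vikram, and Ottilie: £207,000 each.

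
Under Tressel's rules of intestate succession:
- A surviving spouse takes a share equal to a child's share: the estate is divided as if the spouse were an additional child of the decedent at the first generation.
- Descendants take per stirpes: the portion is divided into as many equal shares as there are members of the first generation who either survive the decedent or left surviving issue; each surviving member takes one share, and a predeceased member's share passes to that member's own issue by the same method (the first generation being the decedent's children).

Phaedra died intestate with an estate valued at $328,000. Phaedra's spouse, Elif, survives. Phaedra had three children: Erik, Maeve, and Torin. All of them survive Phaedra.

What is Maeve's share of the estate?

Maeve receives $82,000.

The spouse counts as an additional share at the children's level, so there are 4 primary shares of $82,000. Elif takes one such share ($82,000).
The children's combined portion ($246,000) is divided into 3 shares of $82,000: Erik, Maeve, and Torin each take $82,000.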